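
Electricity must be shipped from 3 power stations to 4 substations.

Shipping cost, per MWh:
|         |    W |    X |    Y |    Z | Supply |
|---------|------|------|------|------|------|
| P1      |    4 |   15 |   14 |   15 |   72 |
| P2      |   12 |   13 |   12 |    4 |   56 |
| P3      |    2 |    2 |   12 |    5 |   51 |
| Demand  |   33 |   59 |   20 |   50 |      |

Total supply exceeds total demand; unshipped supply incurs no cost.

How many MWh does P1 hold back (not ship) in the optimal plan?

An optimal plan:
  P1->W: 33 MWh
  P1->X: 2 MWh
  P1->Y: 20 MWh
  P2->X: 6 MWh
  P2->Z: 50 MWh
  P3->X: 51 MWh
Total cost = 822.
P1 ships 55 of its 72, leaving 17.

17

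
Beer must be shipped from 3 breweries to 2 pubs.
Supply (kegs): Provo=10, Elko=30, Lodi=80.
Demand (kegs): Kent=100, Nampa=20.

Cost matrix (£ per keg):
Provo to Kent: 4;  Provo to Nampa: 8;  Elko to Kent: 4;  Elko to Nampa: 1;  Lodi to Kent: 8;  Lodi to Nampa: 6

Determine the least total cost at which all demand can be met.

740

Optimal allocation:
  Provo->Kent: 10 × £4 = £40
  Elko->Kent: 10 × £4 = £40
  Elko->Nampa: 20 × £1 = £20
  Lodi->Kent: 80 × £8 = £640
Total = 40 + 40 + 20 + 640 = £740.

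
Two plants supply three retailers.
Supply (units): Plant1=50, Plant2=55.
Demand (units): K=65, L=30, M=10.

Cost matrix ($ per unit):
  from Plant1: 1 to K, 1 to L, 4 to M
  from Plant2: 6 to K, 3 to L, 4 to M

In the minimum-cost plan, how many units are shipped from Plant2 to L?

Solving gives:
  Plant1->K: 50 × $1 = $50
  Plant2->K: 15 × $6 = $90
  Plant2->L: 30 × $3 = $90
  Plant2->M: 10 × $4 = $40
Total cost = $270.
So Plant2→L carries 30 units.

30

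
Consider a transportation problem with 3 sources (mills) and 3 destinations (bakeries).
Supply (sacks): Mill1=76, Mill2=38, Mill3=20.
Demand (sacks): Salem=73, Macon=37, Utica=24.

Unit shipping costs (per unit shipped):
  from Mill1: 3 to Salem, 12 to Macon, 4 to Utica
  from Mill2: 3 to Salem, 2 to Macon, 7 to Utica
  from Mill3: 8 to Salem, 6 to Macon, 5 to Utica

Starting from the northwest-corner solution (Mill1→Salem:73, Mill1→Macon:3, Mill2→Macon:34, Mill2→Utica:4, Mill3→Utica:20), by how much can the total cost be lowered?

Current plan cost = 73·3 + 3·12 + 34·2 + 4·7 + 20·5 = 451.
Optimal plan:
  Mill1–Salem: 72 × 3 = 216
  Mill1–Utica: 4 × 4 = 16
  Mill2–Salem: 1 × 3 = 3
  Mill2–Macon: 37 × 2 = 74
  Mill3–Utica: 20 × 5 = 100
Optimal cost = 409.
Saving = 451 − 409 = 42.

42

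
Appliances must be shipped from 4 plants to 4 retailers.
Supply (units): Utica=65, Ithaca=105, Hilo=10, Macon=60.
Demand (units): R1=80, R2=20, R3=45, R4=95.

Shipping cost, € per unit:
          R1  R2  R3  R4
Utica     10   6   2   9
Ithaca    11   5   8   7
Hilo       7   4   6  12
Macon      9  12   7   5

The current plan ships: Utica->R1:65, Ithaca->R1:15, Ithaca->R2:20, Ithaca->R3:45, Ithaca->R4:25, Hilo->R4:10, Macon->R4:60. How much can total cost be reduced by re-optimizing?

Current plan cost = 65·10 + 15·11 + 20·5 + 45·8 + 25·7 + 10·12 + 60·5 = €1870.
Optimal plan:
  Utica->R1: 20 units
  Utica->R3: 45 units
  Ithaca->R2: 20 units
  Ithaca->R4: 85 units
  Hilo->R1: 10 units
  Macon->R1: 50 units
  Macon->R4: 10 units
Optimal cost = €1555.
Saving = 1870 − 1555 = €315.

315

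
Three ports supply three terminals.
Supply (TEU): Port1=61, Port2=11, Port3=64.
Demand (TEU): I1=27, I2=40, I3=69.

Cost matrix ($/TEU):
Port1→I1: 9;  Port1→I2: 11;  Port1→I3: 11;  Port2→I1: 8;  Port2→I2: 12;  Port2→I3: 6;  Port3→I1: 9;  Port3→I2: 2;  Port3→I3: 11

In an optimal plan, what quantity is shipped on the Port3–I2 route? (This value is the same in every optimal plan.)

The minimum-cost plan:
  Port1->I1: 3 TEU
  Port1->I3: 58 TEU
  Port2->I3: 11 TEU
  Port3->I1: 24 TEU
  Port3->I2: 40 TEU
Total cost = $1027.
So Port3→I2 carries 40 TEU.

40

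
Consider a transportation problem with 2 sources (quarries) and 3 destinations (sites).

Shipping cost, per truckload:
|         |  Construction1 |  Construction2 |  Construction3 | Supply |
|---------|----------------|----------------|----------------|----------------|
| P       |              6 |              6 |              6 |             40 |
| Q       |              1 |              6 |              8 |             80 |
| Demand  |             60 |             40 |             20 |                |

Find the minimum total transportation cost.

Optimal allocation:
  P→Construction2: 20 truckloads
  P→Construction3: 20 truckloads
  Q→Construction1: 60 truckloads
  Q→Construction2: 20 truckloads
Total cost = 420.
(Supply check: P ships 40; Q ships 80.)

420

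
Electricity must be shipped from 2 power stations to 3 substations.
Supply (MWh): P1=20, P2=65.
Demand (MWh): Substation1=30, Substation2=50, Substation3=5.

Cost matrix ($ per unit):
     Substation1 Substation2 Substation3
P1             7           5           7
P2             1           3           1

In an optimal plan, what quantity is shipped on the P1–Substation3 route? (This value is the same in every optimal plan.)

0

The minimum-cost plan:
  P1 to Substation2: 20 × $5 = $100
  P2 to Substation1: 30 × $1 = $30
  P2 to Substation2: 30 × $3 = $90
  P2 to Substation3: 5 × $1 = $5
Total cost = $225.
The route P1→Substation3 is not used.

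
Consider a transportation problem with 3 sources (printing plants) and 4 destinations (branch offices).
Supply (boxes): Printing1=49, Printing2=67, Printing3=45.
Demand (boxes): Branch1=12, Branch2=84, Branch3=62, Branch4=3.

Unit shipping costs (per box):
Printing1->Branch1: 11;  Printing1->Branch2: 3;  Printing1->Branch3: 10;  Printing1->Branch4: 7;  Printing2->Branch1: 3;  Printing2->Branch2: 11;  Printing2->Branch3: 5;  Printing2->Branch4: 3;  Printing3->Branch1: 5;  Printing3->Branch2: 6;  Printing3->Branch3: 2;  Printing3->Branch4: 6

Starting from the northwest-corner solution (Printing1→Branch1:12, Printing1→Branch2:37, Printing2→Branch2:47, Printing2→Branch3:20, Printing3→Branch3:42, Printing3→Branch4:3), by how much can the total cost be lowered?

Current plan cost = 12·11 + 37·3 + 47·11 + 20·5 + 42·2 + 3·6 = 962.
Optimal plan:
  Printing1–Branch2: 49 × 3 = 147
  Printing2–Branch1: 12 × 3 = 36
  Printing2–Branch3: 52 × 5 = 260
  Printing2–Branch4: 3 × 3 = 9
  Printing3–Branch2: 35 × 6 = 210
  Printing3–Branch3: 10 × 2 = 20
Optimal cost = 682.
Saving = 962 − 682 = 280.

280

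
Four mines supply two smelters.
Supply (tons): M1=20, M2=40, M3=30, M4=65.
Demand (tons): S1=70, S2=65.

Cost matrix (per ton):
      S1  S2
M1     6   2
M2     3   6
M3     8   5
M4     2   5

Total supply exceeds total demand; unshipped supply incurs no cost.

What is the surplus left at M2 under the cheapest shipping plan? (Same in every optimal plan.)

20

An optimal plan:
  M1→S2: 20 tons
  M2→S1: 5 tons
  M2→S2: 15 tons
  M3→S2: 30 tons
  M4→S1: 65 tons
Total cost = 425.
M2 ships 20 of its 40, leaving 20.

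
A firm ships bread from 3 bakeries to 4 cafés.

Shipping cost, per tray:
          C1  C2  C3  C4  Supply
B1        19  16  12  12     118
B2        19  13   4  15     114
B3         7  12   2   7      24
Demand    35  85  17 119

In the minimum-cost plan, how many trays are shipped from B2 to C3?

17

The minimum-cost plan:
  B1->C4: 118 × 12 = 1416
  B2->C1: 11 × 19 = 209
  B2->C2: 85 × 13 = 1105
  B2->C3: 17 × 4 = 68
  B2->C4: 1 × 15 = 15
  B3->C1: 24 × 7 = 168
Total cost = 2981.
So B2→C3 carries 17 trays.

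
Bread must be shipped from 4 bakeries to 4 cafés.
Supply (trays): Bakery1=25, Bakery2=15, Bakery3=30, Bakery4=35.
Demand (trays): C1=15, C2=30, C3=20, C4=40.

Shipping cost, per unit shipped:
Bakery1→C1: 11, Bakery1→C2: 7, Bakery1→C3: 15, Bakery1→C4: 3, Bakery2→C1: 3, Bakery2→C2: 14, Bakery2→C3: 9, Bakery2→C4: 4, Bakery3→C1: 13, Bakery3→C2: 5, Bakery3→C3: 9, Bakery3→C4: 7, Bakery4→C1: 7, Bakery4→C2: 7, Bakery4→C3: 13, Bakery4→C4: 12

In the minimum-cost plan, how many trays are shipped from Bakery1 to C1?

0

The minimum-cost plan:
  Bakery1–C4: 25 trays
  Bakery2–C4: 15 trays
  Bakery3–C2: 10 trays
  Bakery3–C3: 20 trays
  Bakery4–C1: 15 trays
  Bakery4–C2: 20 trays
Total cost = 610.
The route Bakery1→C1 is not used.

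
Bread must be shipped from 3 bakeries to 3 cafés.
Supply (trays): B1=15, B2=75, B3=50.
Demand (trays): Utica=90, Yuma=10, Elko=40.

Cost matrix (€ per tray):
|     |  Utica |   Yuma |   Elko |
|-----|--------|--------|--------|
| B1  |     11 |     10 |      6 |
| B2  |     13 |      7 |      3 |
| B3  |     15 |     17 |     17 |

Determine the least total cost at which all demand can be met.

Optimal allocation:
  B1 to Utica: 15 × €11 = €165
  B2 to Utica: 25 × €13 = €325
  B2 to Yuma: 10 × €7 = €70
  B2 to Elko: 40 × €3 = €120
  B3 to Utica: 50 × €15 = €750
Total = 165 + 325 + 70 + 120 + 750 = €1430.

1430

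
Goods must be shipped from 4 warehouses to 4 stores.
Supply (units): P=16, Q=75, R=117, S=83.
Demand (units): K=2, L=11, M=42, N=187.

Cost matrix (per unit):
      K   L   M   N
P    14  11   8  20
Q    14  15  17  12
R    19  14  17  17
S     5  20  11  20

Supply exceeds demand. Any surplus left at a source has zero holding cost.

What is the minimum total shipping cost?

3382

An optimal shipping plan:
  P to L: 11 × 11 = 121
  P to M: 5 × 8 = 40
  Q to N: 75 × 12 = 900
  R to N: 112 × 17 = 1904
  S to K: 2 × 5 = 10
  S to M: 37 × 11 = 407
Total = 121 + 40 + 900 + 1904 + 10 + 407 = 3382.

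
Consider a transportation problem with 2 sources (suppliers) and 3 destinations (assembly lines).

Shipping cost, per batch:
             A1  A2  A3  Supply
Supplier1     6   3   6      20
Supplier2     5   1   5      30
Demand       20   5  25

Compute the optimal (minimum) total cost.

A cheapest plan:
  Supplier1→A3: 20 × 6 = 120
  Supplier2→A1: 20 × 5 = 100
  Supplier2→A2: 5 × 1 = 5
  Supplier2→A3: 5 × 5 = 25
Total = 120 + 100 + 5 + 25 = 250.
(Supply check: Supplier1 ships 20; Supplier2 ships 30.)

250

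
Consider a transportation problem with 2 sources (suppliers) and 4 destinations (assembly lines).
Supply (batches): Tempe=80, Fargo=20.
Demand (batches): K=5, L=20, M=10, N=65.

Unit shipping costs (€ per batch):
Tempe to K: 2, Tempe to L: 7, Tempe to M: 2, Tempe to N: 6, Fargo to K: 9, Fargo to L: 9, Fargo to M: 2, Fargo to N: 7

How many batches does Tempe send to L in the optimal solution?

Solving gives:
  Tempe→K: 5 batches
  Tempe→L: 20 batches
  Tempe→N: 55 batches
  Fargo→M: 10 batches
  Fargo→N: 10 batches
Total cost = €570.
So Tempe→L carries 20 batches.

20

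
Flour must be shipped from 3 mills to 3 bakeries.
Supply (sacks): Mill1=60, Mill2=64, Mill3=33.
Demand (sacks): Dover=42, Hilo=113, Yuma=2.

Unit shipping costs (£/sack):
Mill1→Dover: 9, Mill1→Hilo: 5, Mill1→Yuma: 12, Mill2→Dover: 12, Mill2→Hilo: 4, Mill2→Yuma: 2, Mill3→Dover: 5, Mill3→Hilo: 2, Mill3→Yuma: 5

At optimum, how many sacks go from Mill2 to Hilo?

62

The minimum-cost plan:
  Mill1 to Dover: 9 × £9 = £81
  Mill1 to Hilo: 51 × £5 = £255
  Mill2 to Hilo: 62 × £4 = £248
  Mill2 to Yuma: 2 × £2 = £4
  Mill3 to Dover: 33 × £5 = £165
Total cost = £753.
So Mill2→Hilo carries 62 sacks.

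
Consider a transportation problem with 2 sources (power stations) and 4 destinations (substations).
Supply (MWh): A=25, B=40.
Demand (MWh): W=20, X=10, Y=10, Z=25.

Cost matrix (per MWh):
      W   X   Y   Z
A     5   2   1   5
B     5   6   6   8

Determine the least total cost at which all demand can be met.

315

Optimal allocation:
  A->X: 10 × 2 = 20
  A->Y: 10 × 1 = 10
  A->Z: 5 × 5 = 25
  B->W: 20 × 5 = 100
  B->Z: 20 × 8 = 160
Total = 20 + 10 + 25 + 100 + 160 = 315.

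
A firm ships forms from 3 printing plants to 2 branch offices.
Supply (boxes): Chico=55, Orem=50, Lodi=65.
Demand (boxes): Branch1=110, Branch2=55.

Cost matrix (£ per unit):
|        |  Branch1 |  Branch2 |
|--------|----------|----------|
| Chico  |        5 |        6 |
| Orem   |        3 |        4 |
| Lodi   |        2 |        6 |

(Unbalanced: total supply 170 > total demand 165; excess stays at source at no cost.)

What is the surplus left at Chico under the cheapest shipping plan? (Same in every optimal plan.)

5

An optimal plan:
  Chico–Branch2: 50 boxes
  Orem–Branch1: 45 boxes
  Orem–Branch2: 5 boxes
  Lodi–Branch1: 65 boxes
Total cost = £585.
Chico ships 50 of its 55, leaving 5.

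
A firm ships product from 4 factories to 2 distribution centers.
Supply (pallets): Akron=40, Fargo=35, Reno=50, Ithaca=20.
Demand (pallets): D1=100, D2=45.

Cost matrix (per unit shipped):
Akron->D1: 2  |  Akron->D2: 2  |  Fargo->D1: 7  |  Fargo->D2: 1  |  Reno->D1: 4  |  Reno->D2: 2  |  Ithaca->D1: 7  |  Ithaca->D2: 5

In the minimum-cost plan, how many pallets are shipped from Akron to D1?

40

The minimum-cost plan:
  Akron->D1: 40 × 2 = 80
  Fargo->D2: 35 × 1 = 35
  Reno->D1: 40 × 4 = 160
  Reno->D2: 10 × 2 = 20
  Ithaca->D1: 20 × 7 = 140
Total cost = 435.
So Akron→D1 carries 40 pallets.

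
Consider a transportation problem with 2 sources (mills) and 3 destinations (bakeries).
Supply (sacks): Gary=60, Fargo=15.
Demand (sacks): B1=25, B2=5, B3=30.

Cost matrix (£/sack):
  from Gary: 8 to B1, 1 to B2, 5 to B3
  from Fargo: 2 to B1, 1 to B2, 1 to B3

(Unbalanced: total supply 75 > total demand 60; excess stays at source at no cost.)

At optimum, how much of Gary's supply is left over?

15

An optimal plan:
  Gary->B1: 10 × £8 = £80
  Gary->B2: 5 × £1 = £5
  Gary->B3: 30 × £5 = £150
  Fargo->B1: 15 × £2 = £30
Total cost = £265.
Gary ships 45 of its 60, leaving 15.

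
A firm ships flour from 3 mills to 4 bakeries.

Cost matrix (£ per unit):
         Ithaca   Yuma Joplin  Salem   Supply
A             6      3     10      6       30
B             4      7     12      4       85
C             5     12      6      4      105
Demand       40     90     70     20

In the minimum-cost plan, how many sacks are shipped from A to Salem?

Optimal shipments:
  A->Yuma: 30 × £3 = £90
  B->Ithaca: 25 × £4 = £100
  B->Yuma: 60 × £7 = £420
  C->Ithaca: 15 × £5 = £75
  C->Joplin: 70 × £6 = £420
  C->Salem: 20 × £4 = £80
Total cost = £1185.
The route A→Salem is not used.

0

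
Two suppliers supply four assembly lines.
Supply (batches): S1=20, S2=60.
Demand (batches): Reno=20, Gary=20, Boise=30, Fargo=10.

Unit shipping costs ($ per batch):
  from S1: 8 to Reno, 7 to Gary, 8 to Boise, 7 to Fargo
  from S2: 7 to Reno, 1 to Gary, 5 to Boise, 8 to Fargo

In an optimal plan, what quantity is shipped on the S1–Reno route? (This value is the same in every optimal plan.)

Optimal shipments:
  S1 to Reno: 10 × $8 = $80
  S1 to Fargo: 10 × $7 = $70
  S2 to Reno: 10 × $7 = $70
  S2 to Gary: 20 × $1 = $20
  S2 to Boise: 30 × $5 = $150
Total cost = $390.
So S1→Reno carries 10 batches.

10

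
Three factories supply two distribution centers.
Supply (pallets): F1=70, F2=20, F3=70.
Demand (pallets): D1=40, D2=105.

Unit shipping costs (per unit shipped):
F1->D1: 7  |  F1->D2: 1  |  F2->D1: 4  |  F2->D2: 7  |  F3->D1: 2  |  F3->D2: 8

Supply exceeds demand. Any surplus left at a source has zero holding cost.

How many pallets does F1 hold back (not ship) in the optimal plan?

Minimum-cost shipments:
  F1–D2: 70 × 1 = 70
  F2–D2: 20 × 7 = 140
  F3–D1: 40 × 2 = 80
  F3–D2: 15 × 8 = 120
Total cost = 410.
F1 ships 70 of its 70, leaving 0.

0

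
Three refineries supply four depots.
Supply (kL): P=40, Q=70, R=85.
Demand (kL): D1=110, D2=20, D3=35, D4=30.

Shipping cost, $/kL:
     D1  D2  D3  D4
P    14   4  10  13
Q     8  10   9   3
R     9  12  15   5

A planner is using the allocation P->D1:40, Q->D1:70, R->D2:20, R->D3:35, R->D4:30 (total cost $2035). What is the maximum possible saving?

Current plan cost = 40·14 + 70·8 + 20·12 + 35·15 + 30·5 = $2035.
Optimal plan:
  P→D2: 20 kL
  P→D3: 20 kL
  Q→D1: 25 kL
  Q→D3: 15 kL
  Q→D4: 30 kL
  R→D1: 85 kL
Optimal cost = $1470.
Saving = 2035 − 1470 = $565.

565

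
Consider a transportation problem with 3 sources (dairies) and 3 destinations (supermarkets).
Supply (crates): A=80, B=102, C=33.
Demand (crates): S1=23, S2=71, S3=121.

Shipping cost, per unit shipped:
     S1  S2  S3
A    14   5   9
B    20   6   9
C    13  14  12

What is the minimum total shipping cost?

A cheapest plan:
  A->S2: 71 × 5 = 355
  A->S3: 9 × 9 = 81
  B->S3: 102 × 9 = 918
  C->S1: 23 × 13 = 299
  C->S3: 10 × 12 = 120
Total = 355 + 81 + 918 + 299 + 120 = 1773.
(Supply check: A ships 80; B ships 102; C ships 33.)

1773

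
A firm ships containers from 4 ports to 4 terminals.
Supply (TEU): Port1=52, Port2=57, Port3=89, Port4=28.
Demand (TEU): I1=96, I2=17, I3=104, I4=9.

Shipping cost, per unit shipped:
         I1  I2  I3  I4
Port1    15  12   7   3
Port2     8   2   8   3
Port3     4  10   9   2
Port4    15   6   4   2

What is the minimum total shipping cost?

1141

Optimal allocation:
  Port1 to I3: 52 × 7 = 364
  Port2 to I1: 7 × 8 = 56
  Port2 to I2: 17 × 2 = 34
  Port2 to I3: 24 × 8 = 192
  Port2 to I4: 9 × 3 = 27
  Port3 to I1: 89 × 4 = 356
  Port4 to I3: 28 × 4 = 112
Total = 364 + 56 + 34 + 192 + 27 + 356 + 112 = 1141.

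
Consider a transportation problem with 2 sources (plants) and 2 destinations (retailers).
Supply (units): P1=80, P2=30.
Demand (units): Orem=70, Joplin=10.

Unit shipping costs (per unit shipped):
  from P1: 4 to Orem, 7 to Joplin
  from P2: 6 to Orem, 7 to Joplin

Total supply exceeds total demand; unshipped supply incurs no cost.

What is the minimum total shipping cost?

350

One minimum-cost allocation:
  P1–Orem: 70 × 4 = 280
  P1–Joplin: 10 × 7 = 70
Total = 280 + 70 = 350.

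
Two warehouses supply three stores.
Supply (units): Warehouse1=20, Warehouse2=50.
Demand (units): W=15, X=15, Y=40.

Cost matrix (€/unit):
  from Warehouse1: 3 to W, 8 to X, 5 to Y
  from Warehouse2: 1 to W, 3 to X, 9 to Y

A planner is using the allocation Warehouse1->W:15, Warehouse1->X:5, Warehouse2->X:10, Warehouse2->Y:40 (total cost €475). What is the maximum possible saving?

Current plan cost = 15·3 + 5·8 + 10·3 + 40·9 = €475.
Optimal plan:
  Warehouse1→Y: 20 × €5 = €100
  Warehouse2→W: 15 × €1 = €15
  Warehouse2→X: 15 × €3 = €45
  Warehouse2→Y: 20 × €9 = €180
Optimal cost = €340.
Saving = 475 − 340 = €135.

135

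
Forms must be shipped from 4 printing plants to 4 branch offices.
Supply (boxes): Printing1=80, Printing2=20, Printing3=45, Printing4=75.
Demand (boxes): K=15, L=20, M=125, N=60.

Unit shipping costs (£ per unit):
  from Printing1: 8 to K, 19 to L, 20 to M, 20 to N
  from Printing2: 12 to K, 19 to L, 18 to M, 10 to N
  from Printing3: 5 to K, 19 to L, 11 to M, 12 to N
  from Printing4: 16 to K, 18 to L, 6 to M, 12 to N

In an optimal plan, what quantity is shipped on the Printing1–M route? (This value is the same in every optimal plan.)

5

The minimum-cost plan:
  Printing1→K: 15 boxes
  Printing1→L: 20 boxes
  Printing1→M: 5 boxes
  Printing1→N: 40 boxes
  Printing2→N: 20 boxes
  Printing3→M: 45 boxes
  Printing4→M: 75 boxes
Total cost = £2545.
So Printing1→M carries 5 boxes.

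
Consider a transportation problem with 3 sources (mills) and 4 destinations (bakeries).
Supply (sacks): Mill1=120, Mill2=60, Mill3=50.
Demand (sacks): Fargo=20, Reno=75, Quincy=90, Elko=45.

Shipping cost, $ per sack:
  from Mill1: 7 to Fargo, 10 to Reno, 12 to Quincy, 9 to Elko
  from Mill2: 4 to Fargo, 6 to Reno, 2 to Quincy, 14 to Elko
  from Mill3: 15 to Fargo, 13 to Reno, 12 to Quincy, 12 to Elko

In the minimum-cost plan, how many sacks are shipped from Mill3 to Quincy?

Solving gives:
  Mill1 to Fargo: 20 × $7 = $140
  Mill1 to Reno: 75 × $10 = $750
  Mill1 to Elko: 25 × $9 = $225
  Mill2 to Quincy: 60 × $2 = $120
  Mill3 to Quincy: 30 × $12 = $360
  Mill3 to Elko: 20 × $12 = $240
Total cost = $1835.
So Mill3→Quincy carries 30 sacks.

30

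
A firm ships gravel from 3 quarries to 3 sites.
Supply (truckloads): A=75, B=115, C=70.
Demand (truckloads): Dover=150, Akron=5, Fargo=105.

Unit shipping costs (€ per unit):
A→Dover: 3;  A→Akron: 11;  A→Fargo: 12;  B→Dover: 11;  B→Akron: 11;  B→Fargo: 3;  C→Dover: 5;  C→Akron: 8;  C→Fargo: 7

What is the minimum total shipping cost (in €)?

1000

Optimal allocation:
  A–Dover: 75 × €3 = €225
  B–Dover: 5 × €11 = €55
  B–Akron: 5 × €11 = €55
  B–Fargo: 105 × €3 = €315
  C–Dover: 70 × €5 = €350
Total = 225 + 55 + 55 + 315 + 350 = €1000.
(Supply check: A ships 75; B ships 115; C ships 70.)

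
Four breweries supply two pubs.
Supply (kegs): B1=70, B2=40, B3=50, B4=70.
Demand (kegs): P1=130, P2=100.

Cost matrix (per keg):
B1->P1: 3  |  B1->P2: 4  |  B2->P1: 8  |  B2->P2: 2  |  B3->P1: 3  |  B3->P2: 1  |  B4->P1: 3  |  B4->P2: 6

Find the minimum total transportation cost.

560

One minimum-cost allocation:
  B1->P1: 60 kegs
  B1->P2: 10 kegs
  B2->P2: 40 kegs
  B3->P2: 50 kegs
  B4->P1: 70 kegs
Total cost = 560.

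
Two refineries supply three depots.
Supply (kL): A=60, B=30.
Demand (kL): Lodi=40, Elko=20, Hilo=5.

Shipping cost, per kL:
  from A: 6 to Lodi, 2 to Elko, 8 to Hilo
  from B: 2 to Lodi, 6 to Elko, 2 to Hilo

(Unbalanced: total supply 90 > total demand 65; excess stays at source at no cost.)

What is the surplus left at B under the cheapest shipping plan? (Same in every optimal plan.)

0

An optimal plan:
  A->Lodi: 15 × 6 = 90
  A->Elko: 20 × 2 = 40
  B->Lodi: 25 × 2 = 50
  B->Hilo: 5 × 2 = 10
Total cost = 190.
B ships 30 of its 30, leaving 0.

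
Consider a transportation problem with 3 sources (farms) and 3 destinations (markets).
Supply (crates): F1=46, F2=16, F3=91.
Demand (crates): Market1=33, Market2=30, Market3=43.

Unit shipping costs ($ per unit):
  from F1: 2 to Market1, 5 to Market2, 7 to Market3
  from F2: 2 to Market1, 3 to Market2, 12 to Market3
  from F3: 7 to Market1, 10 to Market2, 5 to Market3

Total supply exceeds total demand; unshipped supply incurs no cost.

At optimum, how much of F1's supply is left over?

0

An optimal plan:
  F1->Market1: 32 × $2 = $64
  F1->Market2: 14 × $5 = $70
  F2->Market2: 16 × $3 = $48
  F3->Market1: 1 × $7 = $7
  F3->Market3: 43 × $5 = $215
Total cost = $404.
F1 ships 46 of its 46, leaving 0.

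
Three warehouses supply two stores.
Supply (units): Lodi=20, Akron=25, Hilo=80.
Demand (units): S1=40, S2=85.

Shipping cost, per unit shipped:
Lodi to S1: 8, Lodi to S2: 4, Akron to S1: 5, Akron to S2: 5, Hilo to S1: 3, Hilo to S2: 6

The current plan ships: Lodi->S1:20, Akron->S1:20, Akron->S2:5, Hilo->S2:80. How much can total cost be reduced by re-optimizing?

200

Current plan cost = 20·8 + 20·5 + 5·5 + 80·6 = 765.
Optimal plan:
  Lodi->S2: 20 units
  Akron->S2: 25 units
  Hilo->S1: 40 units
  Hilo->S2: 40 units
Optimal cost = 565.
Saving = 765 − 565 = 200.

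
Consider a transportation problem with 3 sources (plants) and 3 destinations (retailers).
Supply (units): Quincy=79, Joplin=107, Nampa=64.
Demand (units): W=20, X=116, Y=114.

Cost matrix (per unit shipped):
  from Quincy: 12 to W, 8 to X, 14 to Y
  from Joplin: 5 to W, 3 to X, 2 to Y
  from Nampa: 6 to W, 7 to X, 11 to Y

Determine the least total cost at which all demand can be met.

1302

A cheapest plan:
  Quincy–X: 79 × 8 = 632
  Joplin–Y: 107 × 2 = 214
  Nampa–W: 20 × 6 = 120
  Nampa–X: 37 × 7 = 259
  Nampa–Y: 7 × 11 = 77
Total = 632 + 214 + 120 + 259 + 77 = 1302.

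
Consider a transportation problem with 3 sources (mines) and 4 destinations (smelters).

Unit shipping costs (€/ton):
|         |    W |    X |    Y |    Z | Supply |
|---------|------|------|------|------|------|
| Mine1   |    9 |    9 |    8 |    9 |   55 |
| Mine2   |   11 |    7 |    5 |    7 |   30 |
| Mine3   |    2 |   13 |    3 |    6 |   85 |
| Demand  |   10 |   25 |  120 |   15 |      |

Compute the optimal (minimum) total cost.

875

A cheapest plan:
  Mine1 to X: 25 tons
  Mine1 to Y: 15 tons
  Mine1 to Z: 15 tons
  Mine2 to Y: 30 tons
  Mine3 to W: 10 tons
  Mine3 to Y: 75 tons
Total cost = €875.
(Supply check: Mine1 ships 55; Mine2 ships 30; Mine3 ships 85.)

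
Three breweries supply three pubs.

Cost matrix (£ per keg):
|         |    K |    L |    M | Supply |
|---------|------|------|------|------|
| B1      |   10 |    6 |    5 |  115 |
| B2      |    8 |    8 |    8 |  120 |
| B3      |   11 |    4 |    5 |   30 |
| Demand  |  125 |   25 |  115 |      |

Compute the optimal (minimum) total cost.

1685

One minimum-cost allocation:
  B1–K: 5 × £10 = £50
  B1–M: 110 × £5 = £550
  B2–K: 120 × £8 = £960
  B3–L: 25 × £4 = £100
  B3–M: 5 × £5 = £25
Total = 50 + 550 + 960 + 100 + 25 = £1685.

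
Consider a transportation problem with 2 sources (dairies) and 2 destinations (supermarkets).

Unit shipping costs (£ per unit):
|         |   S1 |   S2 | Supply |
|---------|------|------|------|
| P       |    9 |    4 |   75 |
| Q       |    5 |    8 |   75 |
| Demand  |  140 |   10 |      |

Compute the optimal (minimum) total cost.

1000

A cheapest plan:
  P->S1: 65 × £9 = £585
  P->S2: 10 × £4 = £40
  Q->S1: 75 × £5 = £375
Total = 585 + 40 + 375 = £1000.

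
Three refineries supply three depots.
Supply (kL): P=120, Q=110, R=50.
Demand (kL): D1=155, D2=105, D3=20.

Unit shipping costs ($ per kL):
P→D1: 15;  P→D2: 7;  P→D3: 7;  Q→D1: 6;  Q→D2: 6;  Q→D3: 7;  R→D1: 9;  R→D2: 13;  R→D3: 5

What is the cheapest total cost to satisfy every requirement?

1930

One minimum-cost allocation:
  P->D2: 105 kL
  P->D3: 15 kL
  Q->D1: 110 kL
  R->D1: 45 kL
  R->D3: 5 kL
Total cost = $1930.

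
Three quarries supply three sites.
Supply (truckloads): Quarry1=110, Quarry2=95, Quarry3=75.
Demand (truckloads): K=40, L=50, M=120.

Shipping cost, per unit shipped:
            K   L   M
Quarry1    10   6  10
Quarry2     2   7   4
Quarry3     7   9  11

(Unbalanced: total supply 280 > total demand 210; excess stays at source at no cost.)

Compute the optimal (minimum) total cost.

1210

One minimum-cost allocation:
  Quarry1→L: 50 × 6 = 300
  Quarry1→M: 25 × 10 = 250
  Quarry2→M: 95 × 4 = 380
  Quarry3→K: 40 × 7 = 280
Total = 300 + 250 + 380 + 280 = 1210.
(Supply check: Quarry1 ships 75; Quarry2 ships 95; Quarry3 ships 40.)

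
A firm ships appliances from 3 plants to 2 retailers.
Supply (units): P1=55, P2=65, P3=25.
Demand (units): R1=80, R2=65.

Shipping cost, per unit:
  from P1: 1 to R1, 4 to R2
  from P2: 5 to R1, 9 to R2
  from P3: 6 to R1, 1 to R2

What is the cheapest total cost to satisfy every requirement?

A cheapest plan:
  P1 to R1: 15 × 1 = 15
  P1 to R2: 40 × 4 = 160
  P2 to R1: 65 × 5 = 325
  P3 to R2: 25 × 1 = 25
Total = 15 + 160 + 325 + 25 = 525.

525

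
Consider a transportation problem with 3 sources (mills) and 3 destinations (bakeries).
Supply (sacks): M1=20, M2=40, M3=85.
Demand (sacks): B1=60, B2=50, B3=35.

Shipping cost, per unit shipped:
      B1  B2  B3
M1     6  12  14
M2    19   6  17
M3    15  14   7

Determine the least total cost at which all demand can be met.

1345

A cheapest plan:
  M1–B1: 20 sacks
  M2–B2: 40 sacks
  M3–B1: 40 sacks
  M3–B2: 10 sacks
  M3–B3: 35 sacks
Total cost = 1345.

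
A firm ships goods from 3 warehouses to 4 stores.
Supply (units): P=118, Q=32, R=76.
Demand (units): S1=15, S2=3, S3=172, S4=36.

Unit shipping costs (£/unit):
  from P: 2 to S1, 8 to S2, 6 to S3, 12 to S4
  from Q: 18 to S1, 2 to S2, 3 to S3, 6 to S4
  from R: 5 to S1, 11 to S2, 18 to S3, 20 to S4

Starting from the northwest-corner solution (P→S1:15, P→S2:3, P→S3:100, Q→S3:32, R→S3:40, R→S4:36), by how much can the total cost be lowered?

162

Current plan cost = 15·2 + 3·8 + 100·6 + 32·3 + 40·18 + 36·20 = £2190.
Optimal plan:
  P->S3: 118 units
  Q->S3: 32 units
  R->S1: 15 units
  R->S2: 3 units
  R->S3: 22 units
  R->S4: 36 units
Optimal cost = £2028.
Saving = 2190 − 2028 = £162.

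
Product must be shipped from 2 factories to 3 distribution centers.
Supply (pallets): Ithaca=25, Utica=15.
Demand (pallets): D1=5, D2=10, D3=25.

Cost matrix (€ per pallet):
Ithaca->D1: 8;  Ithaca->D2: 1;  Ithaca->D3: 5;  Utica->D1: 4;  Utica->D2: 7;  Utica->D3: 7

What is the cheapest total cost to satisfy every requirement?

175

An optimal shipping plan:
  Ithaca->D2: 10 × €1 = €10
  Ithaca->D3: 15 × €5 = €75
  Utica->D1: 5 × €4 = €20
  Utica->D3: 10 × €7 = €70
Total = 10 + 75 + 20 + 70 = €175.
(Supply check: Ithaca ships 25; Utica ships 15.)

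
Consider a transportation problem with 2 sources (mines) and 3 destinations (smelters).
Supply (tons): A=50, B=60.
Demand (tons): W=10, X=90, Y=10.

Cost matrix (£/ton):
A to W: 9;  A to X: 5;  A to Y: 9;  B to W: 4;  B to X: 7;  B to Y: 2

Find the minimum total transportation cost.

590

One minimum-cost allocation:
  A->X: 50 tons
  B->W: 10 tons
  B->X: 40 tons
  B->Y: 10 tons
Total cost = £590.
(Supply check: A ships 50; B ships 60.)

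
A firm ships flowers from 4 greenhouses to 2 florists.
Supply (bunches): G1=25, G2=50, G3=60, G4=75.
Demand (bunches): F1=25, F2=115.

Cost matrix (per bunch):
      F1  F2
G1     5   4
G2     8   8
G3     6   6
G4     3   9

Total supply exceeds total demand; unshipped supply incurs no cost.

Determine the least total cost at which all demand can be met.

Optimal allocation:
  G1 to F2: 25 × 4 = 100
  G2 to F2: 30 × 8 = 240
  G3 to F2: 60 × 6 = 360
  G4 to F1: 25 × 3 = 75
Total = 100 + 240 + 360 + 75 = 775.

775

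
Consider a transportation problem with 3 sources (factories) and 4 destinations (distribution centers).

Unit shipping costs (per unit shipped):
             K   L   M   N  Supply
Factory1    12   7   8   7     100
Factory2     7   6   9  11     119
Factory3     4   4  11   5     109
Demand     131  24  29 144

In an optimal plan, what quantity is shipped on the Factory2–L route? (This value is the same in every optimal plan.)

24

The minimum-cost plan:
  Factory1→N: 100 × 7 = 700
  Factory2→K: 66 × 7 = 462
  Factory2→L: 24 × 6 = 144
  Factory2→M: 29 × 9 = 261
  Factory3→K: 65 × 4 = 260
  Factory3→N: 44 × 5 = 220
Total cost = 2047.
So Factory2→L carries 24 pallets.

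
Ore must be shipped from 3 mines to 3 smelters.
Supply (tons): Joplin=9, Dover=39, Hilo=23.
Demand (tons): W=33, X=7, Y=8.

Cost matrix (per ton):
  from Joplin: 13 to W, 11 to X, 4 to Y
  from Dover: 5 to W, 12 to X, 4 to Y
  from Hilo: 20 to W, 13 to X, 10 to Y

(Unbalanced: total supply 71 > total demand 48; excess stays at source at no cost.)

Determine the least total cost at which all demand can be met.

Optimal allocation:
  Joplin->X: 7 tons
  Joplin->Y: 2 tons
  Dover->W: 33 tons
  Dover->Y: 6 tons
Total cost = 274.

274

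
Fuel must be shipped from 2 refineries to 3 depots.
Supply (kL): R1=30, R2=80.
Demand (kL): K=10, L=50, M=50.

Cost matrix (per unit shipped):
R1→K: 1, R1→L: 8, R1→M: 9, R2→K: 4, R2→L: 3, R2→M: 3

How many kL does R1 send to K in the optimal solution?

10

Optimal shipments:
  R1 to K: 10 × 1 = 10
  R1 to L: 20 × 8 = 160
  R2 to L: 30 × 3 = 90
  R2 to M: 50 × 3 = 150
Total cost = 410.
So R1→K carries 10 kL.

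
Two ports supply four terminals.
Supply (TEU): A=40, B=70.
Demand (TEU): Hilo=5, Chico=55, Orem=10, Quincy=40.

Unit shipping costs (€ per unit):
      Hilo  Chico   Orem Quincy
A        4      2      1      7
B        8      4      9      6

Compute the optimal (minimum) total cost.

One minimum-cost allocation:
  A->Hilo: 5 × €4 = €20
  A->Chico: 25 × €2 = €50
  A->Orem: 10 × €1 = €10
  B->Chico: 30 × €4 = €120
  B->Quincy: 40 × €6 = €240
Total = 20 + 50 + 10 + 120 + 240 = €440.

440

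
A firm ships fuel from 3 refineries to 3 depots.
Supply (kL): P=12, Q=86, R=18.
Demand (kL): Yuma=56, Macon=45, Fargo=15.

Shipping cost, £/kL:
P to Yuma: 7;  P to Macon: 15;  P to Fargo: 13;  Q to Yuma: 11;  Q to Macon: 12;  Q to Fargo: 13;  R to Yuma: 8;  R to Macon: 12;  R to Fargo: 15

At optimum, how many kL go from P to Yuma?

12

Solving gives:
  P->Yuma: 12 kL
  Q->Yuma: 26 kL
  Q->Macon: 45 kL
  Q->Fargo: 15 kL
  R->Yuma: 18 kL
Total cost = £1249.
So P→Yuma carries 12 kL.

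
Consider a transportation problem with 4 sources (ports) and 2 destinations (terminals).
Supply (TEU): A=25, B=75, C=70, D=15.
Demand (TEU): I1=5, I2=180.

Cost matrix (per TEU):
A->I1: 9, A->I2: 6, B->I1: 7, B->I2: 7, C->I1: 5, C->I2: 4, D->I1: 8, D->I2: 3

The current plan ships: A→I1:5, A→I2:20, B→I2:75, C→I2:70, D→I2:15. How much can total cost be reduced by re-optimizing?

Current plan cost = 5·9 + 20·6 + 75·7 + 70·4 + 15·3 = 1015.
Optimal plan:
  A–I2: 25 TEU
  B–I1: 5 TEU
  B–I2: 70 TEU
  C–I2: 70 TEU
  D–I2: 15 TEU
Optimal cost = 1000.
Saving = 1015 − 1000 = 15.

15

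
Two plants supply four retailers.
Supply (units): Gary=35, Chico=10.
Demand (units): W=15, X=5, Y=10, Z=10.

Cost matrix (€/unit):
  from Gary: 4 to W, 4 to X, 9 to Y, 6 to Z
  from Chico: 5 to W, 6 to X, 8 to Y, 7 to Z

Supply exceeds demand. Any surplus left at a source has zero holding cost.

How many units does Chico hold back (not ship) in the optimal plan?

Minimum-cost shipments:
  Gary to W: 15 × €4 = €60
  Gary to X: 5 × €4 = €20
  Gary to Z: 10 × €6 = €60
  Chico to Y: 10 × €8 = €80
Total cost = €220.
Chico ships 10 of its 10, leaving 0.

0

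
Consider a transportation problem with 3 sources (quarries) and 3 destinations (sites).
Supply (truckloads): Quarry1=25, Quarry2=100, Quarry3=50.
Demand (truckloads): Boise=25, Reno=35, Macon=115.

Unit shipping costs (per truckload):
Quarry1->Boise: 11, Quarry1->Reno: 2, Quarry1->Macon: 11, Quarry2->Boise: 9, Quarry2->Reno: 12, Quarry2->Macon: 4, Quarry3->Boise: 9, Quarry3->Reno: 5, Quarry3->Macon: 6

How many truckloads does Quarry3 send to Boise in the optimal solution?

The minimum-cost plan:
  Quarry1->Reno: 25 × 2 = 50
  Quarry2->Macon: 100 × 4 = 400
  Quarry3->Boise: 25 × 9 = 225
  Quarry3->Reno: 10 × 5 = 50
  Quarry3->Macon: 15 × 6 = 90
Total cost = 815.
So Quarry3→Boise carries 25 truckloads.

25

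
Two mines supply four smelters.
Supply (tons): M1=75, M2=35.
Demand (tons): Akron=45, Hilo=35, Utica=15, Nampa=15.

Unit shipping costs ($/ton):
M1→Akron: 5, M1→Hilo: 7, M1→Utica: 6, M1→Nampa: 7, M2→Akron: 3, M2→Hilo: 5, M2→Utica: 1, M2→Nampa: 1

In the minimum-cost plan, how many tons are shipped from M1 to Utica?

0

Optimal shipments:
  M1 to Akron: 40 × $5 = $200
  M1 to Hilo: 35 × $7 = $245
  M2 to Akron: 5 × $3 = $15
  M2 to Utica: 15 × $1 = $15
  M2 to Nampa: 15 × $1 = $15
Total cost = $490.
The route M1→Utica is not used.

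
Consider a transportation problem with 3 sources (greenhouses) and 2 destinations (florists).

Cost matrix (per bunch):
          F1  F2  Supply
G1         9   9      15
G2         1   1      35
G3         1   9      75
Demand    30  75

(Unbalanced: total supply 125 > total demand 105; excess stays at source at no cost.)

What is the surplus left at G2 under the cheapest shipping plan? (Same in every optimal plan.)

0

Minimum-cost shipments:
  G1 to F2: 15 × 9 = 135
  G2 to F2: 35 × 1 = 35
  G3 to F1: 30 × 1 = 30
  G3 to F2: 25 × 9 = 225
Total cost = 425.
G2 ships 35 of its 35, leaving 0.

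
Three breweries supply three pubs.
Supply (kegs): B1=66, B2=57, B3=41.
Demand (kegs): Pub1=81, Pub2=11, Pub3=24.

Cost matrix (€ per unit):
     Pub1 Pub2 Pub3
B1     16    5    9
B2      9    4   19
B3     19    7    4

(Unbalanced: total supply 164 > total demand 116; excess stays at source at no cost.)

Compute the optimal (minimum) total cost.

1048

Optimal allocation:
  B1→Pub1: 24 × €16 = €384
  B1→Pub2: 11 × €5 = €55
  B2→Pub1: 57 × €9 = €513
  B3→Pub3: 24 × €4 = €96
Total = 384 + 55 + 513 + 96 = €1048.
(Supply check: B1 ships 35; B2 ships 57; B3 ships 24.)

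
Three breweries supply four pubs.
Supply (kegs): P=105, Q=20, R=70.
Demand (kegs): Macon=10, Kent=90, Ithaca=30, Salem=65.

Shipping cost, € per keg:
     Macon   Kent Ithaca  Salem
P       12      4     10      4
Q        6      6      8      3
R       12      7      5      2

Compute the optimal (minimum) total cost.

One minimum-cost allocation:
  P to Kent: 90 kegs
  P to Salem: 15 kegs
  Q to Macon: 10 kegs
  Q to Salem: 10 kegs
  R to Ithaca: 30 kegs
  R to Salem: 40 kegs
Total cost = €740.
(Supply check: P ships 105; Q ships 20; R ships 70.)

740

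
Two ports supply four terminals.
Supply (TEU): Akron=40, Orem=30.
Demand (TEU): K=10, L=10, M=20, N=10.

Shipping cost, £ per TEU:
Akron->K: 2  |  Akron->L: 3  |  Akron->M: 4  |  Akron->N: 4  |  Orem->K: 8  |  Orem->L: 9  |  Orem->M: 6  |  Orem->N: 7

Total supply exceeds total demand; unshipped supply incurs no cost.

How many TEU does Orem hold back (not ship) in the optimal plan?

20

An optimal plan:
  Akron to K: 10 TEU
  Akron to L: 10 TEU
  Akron to M: 10 TEU
  Akron to N: 10 TEU
  Orem to M: 10 TEU
Total cost = £190.
Orem ships 10 of its 30, leaving 20.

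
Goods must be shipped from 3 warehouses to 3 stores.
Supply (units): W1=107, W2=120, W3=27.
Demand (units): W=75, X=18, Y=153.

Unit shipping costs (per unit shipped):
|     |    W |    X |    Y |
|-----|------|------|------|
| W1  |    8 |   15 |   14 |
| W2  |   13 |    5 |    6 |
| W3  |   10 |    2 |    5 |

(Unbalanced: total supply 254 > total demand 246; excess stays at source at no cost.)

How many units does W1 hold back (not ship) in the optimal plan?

8

An optimal plan:
  W1->W: 75 × 8 = 600
  W1->Y: 24 × 14 = 336
  W2->Y: 120 × 6 = 720
  W3->X: 18 × 2 = 36
  W3->Y: 9 × 5 = 45
Total cost = 1737.
W1 ships 99 of its 107, leaving 8.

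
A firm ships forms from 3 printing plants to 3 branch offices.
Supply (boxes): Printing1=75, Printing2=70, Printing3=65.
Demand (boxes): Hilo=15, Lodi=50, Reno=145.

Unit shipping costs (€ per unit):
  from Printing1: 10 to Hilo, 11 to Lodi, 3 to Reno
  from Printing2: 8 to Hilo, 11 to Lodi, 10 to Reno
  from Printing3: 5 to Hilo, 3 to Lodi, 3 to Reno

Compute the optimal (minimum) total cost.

Optimal allocation:
  Printing1->Reno: 75 × €3 = €225
  Printing2->Hilo: 15 × €8 = €120
  Printing2->Reno: 55 × €10 = €550
  Printing3->Lodi: 50 × €3 = €150
  Printing3->Reno: 15 × €3 = €45
Total = 225 + 120 + 550 + 150 + 45 = €1090.
(Supply check: Printing1 ships 75; Printing2 ships 70; Printing3 ships 65.)

1090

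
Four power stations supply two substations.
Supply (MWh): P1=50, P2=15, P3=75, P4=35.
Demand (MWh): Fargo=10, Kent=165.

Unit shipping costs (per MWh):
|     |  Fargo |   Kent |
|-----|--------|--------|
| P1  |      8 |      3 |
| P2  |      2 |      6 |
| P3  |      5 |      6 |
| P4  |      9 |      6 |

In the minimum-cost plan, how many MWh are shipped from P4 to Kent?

35

The minimum-cost plan:
  P1–Kent: 50 × 3 = 150
  P2–Fargo: 10 × 2 = 20
  P2–Kent: 5 × 6 = 30
  P3–Kent: 75 × 6 = 450
  P4–Kent: 35 × 6 = 210
Total cost = 860.
So P4→Kent carries 35 MWh.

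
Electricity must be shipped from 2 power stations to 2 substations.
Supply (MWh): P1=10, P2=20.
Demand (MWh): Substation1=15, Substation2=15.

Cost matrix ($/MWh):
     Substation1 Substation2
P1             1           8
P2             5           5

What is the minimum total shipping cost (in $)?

A cheapest plan:
  P1–Substation1: 10 × $1 = $10
  P2–Substation1: 5 × $5 = $25
  P2–Substation2: 15 × $5 = $75
Total = 10 + 25 + 75 = $110.

110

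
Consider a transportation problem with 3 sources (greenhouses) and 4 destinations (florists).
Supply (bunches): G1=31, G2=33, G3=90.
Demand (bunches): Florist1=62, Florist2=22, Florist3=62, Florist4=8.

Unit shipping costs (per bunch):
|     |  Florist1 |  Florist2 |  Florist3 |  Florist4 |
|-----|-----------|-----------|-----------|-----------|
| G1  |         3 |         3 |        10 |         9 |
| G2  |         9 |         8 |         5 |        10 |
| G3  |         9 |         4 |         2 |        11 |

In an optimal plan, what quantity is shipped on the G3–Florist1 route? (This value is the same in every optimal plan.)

The minimum-cost plan:
  G1 to Florist1: 31 × 3 = 93
  G2 to Florist1: 25 × 9 = 225
  G2 to Florist4: 8 × 10 = 80
  G3 to Florist1: 6 × 9 = 54
  G3 to Florist2: 22 × 4 = 88
  G3 to Florist3: 62 × 2 = 124
Total cost = 664.
So G3→Florist1 carries 6 bunches.

6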